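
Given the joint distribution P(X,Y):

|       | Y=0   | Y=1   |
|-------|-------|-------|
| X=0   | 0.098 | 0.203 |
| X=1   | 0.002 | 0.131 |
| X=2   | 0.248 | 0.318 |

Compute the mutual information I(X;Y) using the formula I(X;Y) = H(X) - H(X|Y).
0.0835 bits

I(X;Y) = H(X) - H(X|Y)

Marginal of X (row sums):
  P(X=0) = 0.098 + 0.203 = 0.301
  P(X=1) = 0.002 + 0.131 = 0.133
  P(X=2) = 0.248 + 0.318 = 0.566
H(X) = -[0.301·log₂(0.301) + 0.133·log₂(0.133) + 0.566·log₂(0.566)]
  = 0.52138 + 0.38710 + 0.46476 = 1.3732 bits

Marginal of Y (column sums):
  P(Y=0) = 0.098 + 0.002 + 0.248 = 0.348
  P(Y=1) = 0.203 + 0.131 + 0.318 = 0.652
H(X|Y) = Σ_y P(y)·H(X|Y=y):
  Y=0: P(Y=0) = 0.348, P(X|Y=0) = (49/174, 1/174, 62/87) → H(X|Y=0) = 0.90593
  Y=1: P(Y=1) = 0.652, P(X|Y=1) = (203/652, 131/652, 159/326) → H(X|Y=1) = 1.49453
H(X|Y) = 0.348·0.90593 + 0.652·1.49453 = 1.2897 bits

I(X;Y) = H(X) - H(X|Y) = 1.3732 - 1.2897 = 0.0835 bits

Cross-check via I(X;Y) = H(X) + H(Y) - H(X,Y): computing H(Y) from the column sums and H(X,Y) from the 6 cells in the same way gives H(Y) = 0.9323 bits and H(X,Y) = 2.2220 bits, so
I(X;Y) = 1.3732 + 0.9323 - 2.2220 = 0.0835 bits ✓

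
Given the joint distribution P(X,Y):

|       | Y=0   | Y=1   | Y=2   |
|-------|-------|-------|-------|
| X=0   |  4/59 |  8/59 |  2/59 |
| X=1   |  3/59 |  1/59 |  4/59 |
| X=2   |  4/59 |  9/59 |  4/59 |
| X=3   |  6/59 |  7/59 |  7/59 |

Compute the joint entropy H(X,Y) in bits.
3.4064 bits

H(X,Y) = -Σ_{x,y} P(x,y) log₂ P(x,y). Per-cell terms -P(x,y)·log₂P(x,y):
  X=0: 0.2632, 0.3909, 0.1655
  X=1: 0.2185, 0.0997, 0.2632
  X=2: 0.2632, 0.4138, 0.2632
  X=3: 0.3354, 0.3649, 0.3649
Sum of the 12 terms: H(X,Y) = 3.4064 bits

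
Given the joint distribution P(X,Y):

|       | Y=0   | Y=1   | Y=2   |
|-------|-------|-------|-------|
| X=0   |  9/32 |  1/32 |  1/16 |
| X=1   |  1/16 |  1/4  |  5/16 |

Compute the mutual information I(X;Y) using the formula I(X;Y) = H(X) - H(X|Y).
0.3340 bits

I(X;Y) = H(X) - H(X|Y)

Marginal of X (row sums):
  P(X=0) = 9/32 + 1/32 + 1/16 = 3/8
  P(X=1) = 1/16 + 1/4 + 5/16 = 5/8
H(X) = -[(3/8)·log₂(3/8) + (5/8)·log₂(5/8)]
  = 0.53064 + 0.42379 = 0.95443 bits

Marginal of Y (column sums):
  P(Y=0) = 9/32 + 1/16 = 11/32
  P(Y=1) = 1/32 + 1/4 = 9/32
  P(Y=2) = 1/16 + 5/16 = 3/8
H(X|Y) = Σ_y P(y)·H(X|Y=y):
  Y=0: P(Y=0) = 11/32, P(X|Y=0) = (9/11, 2/11) → H(X|Y=0) = 0.68404
  Y=1: P(Y=1) = 9/32, P(X|Y=1) = (1/9, 8/9) → H(X|Y=1) = 0.50326
  Y=2: P(Y=2) = 3/8, P(X|Y=2) = (1/6, 5/6) → H(X|Y=2) = 0.65002
H(X|Y) = (11/32)·0.68404 + (9/32)·0.50326 + (3/8)·0.65002 = 0.62044 bits

I(X;Y) = H(X) - H(X|Y) = 0.95443 - 0.62044 = 0.3340 bits

Cross-check via I(X;Y) = H(X) + H(Y) - H(X,Y): computing H(Y) from the column sums and H(X,Y) from the 6 cells in the same way gives H(Y) = 1.57492 bits and H(X,Y) = 2.19536 bits, so
I(X;Y) = 0.95443 + 1.57492 - 2.19536 = 0.3340 bits ✓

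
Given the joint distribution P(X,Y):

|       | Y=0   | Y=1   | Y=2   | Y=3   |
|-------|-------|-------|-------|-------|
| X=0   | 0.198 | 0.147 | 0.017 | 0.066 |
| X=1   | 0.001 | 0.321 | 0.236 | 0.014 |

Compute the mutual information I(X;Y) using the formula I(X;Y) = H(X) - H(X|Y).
0.4123 bits

I(X;Y) = H(X) - H(X|Y)

Marginal of X (row sums):
  P(X=0) = 0.198 + 0.147 + 0.017 + 0.066 = 0.428
  P(X=1) = 0.001 + 0.321 + 0.236 + 0.014 = 0.572
H(X) = -[0.428·log₂(0.428) + 0.572·log₂(0.572)]
  = 0.5240 + 0.4610 = 0.9850 bits

Marginal of Y (column sums):
  P(Y=0) = 0.198 + 0.001 = 0.199
  P(Y=1) = 0.147 + 0.321 = 0.468
  P(Y=2) = 0.017 + 0.236 = 0.253
  P(Y=3) = 0.066 + 0.014 = 0.080
H(X|Y) = Σ_y P(y)·H(X|Y=y):
  Y=0: P(Y=0) = 0.199, P(X|Y=0) = (198/199, 1/199) → H(X|Y=0) = 0.0456
  Y=1: P(Y=1) = 0.468, P(X|Y=1) = (49/156, 107/156) → H(X|Y=1) = 0.8979
  Y=2: P(Y=2) = 0.253, P(X|Y=2) = (17/253, 236/253) → H(X|Y=2) = 0.3554
  Y=3: P(Y=3) = 0.080, P(X|Y=3) = (33/40, 7/40) → H(X|Y=3) = 0.6690
H(X|Y) = 0.199·0.0456 + 0.468·0.8979 + 0.253·0.3554 + 0.080·0.6690 = 0.5727 bits

I(X;Y) = H(X) - H(X|Y) = 0.9850 - 0.5727 = 0.4123 bits

Cross-check via I(X;Y) = H(X) + H(Y) - H(X,Y): computing H(Y) from the column sums and H(X,Y) from the 8 cells in the same way gives H(Y) = 1.7693 bits and H(X,Y) = 2.3420 bits, so
I(X;Y) = 0.9850 + 1.7693 - 2.3420 = 0.4123 bits ✓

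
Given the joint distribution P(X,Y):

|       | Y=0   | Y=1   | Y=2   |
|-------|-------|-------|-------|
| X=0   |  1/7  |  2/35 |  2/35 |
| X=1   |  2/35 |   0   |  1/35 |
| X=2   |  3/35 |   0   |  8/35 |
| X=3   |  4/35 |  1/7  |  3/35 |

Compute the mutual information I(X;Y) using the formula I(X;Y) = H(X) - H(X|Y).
0.2754 bits

I(X;Y) = H(X) - H(X|Y)

Marginal of X (row sums):
  P(X=0) = 1/7 + 2/35 + 2/35 = 9/35
  P(X=1) = 2/35 + 0 + 1/35 = 3/35
  P(X=2) = 3/35 + 0 + 8/35 = 11/35
  P(X=3) = 4/35 + 1/7 + 3/35 = 12/35
H(X) = -[(9/35)·log₂(9/35) + (3/35)·log₂(3/35) + (11/35)·log₂(11/35) + (12/35)·log₂(12/35)]
  = 0.50383492 + 0.30379890 + 0.52481044 + 0.52948132 = 1.86192558 bits

Marginal of Y (column sums):
  P(Y=0) = 1/7 + 2/35 + 3/35 + 4/35 = 2/5
  P(Y=1) = 2/35 + 0 + 0 + 1/7 = 1/5
  P(Y=2) = 2/35 + 1/35 + 8/35 + 3/35 = 2/5
H(X|Y) = Σ_y P(y)·H(X|Y=y):
  Y=0: P(Y=0) = 2/5, P(X|Y=0) = (5/14, 1/7, 3/14, 2/7) → H(X|Y=0) = 1.92417435
  Y=1: P(Y=1) = 1/5, P(X|Y=1) = (2/7, 0, 0, 5/7) → H(X|Y=1) = 0.86312057
  Y=2: P(Y=2) = 2/5, P(X|Y=2) = (1/7, 1/14, 4/7, 3/14) → H(X|Y=2) = 1.61057724
H(X|Y) = (2/5)·1.92417435 + (1/5)·0.86312057 + (2/5)·1.61057724 = 1.58652475 bits

I(X;Y) = H(X) - H(X|Y) = 1.86192558 - 1.58652475 = 0.2754 bits

Cross-check via I(X;Y) = H(X) + H(Y) - H(X,Y): computing H(Y) from the column sums and H(X,Y) from the 12 cells in the same way gives H(Y) = 1.52192809 bits and H(X,Y) = 3.10845285 bits, so
I(X;Y) = 1.86192558 + 1.52192809 - 3.10845285 = 0.2754 bits ✓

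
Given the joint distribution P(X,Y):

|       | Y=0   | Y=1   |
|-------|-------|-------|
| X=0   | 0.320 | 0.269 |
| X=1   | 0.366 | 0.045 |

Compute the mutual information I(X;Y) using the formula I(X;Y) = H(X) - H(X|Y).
0.1071 bits

I(X;Y) = H(X) - H(X|Y)

Marginal of X (row sums):
  P(X=0) = 0.320 + 0.269 = 0.589
  P(X=1) = 0.366 + 0.045 = 0.411
H(X) = -[0.589·log₂(0.589) + 0.411·log₂(0.411)]
  = 0.449796 + 0.527227 = 0.97702 bits

Marginal of Y (column sums):
  P(Y=0) = 0.320 + 0.366 = 0.686
  P(Y=1) = 0.269 + 0.045 = 0.314
H(X|Y) = Σ_y P(y)·H(X|Y=y):
  Y=0: P(Y=0) = 0.686, P(X|Y=0) = (160/343, 183/343) → H(X|Y=0) = 0.996754
  Y=1: P(Y=1) = 0.314, P(X|Y=1) = (269/314, 45/314) → H(X|Y=1) = 0.592848
H(X|Y) = 0.686·0.996754 + 0.314·0.592848 = 0.86993 bits

I(X;Y) = H(X) - H(X|Y) = 0.97702 - 0.86993 = 0.1071 bits

Cross-check via I(X;Y) = H(X) + H(Y) - H(X,Y): computing H(Y) from the column sums and H(X,Y) from the 4 cells in the same way gives H(Y) = 0.89774 bits and H(X,Y) = 1.76766 bits, so
I(X;Y) = 0.97702 + 0.89774 - 1.76766 = 0.1071 bits ✓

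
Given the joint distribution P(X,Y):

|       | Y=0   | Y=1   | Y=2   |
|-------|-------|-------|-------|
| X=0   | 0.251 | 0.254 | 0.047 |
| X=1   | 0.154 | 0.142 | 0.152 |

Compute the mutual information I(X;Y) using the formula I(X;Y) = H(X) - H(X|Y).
0.0743 bits

I(X;Y) = H(X) - H(X|Y)

Marginal of X (row sums):
  P(X=0) = 0.251 + 0.254 + 0.047 = 0.552
  P(X=1) = 0.154 + 0.142 + 0.152 = 0.448
H(X) = -[0.552·log₂(0.552) + 0.448·log₂(0.448)]
  = 0.473207 + 0.518976 = 0.99218 bits

Marginal of Y (column sums):
  P(Y=0) = 0.251 + 0.154 = 0.405
  P(Y=1) = 0.254 + 0.142 = 0.396
  P(Y=2) = 0.047 + 0.152 = 0.199
H(X|Y) = Σ_y P(y)·H(X|Y=y):
  Y=0: P(Y=0) = 0.405, P(X|Y=0) = (251/405, 154/405) → H(X|Y=0) = 0.958216
  Y=1: P(Y=1) = 0.396, P(X|Y=1) = (127/198, 71/198) → H(X|Y=1) = 0.941503
  Y=2: P(Y=2) = 0.199, P(X|Y=2) = (47/199, 152/199) → H(X|Y=2) = 0.788631
H(X|Y) = 0.405·0.958216 + 0.396·0.941503 + 0.199·0.788631 = 0.91785 bits

I(X;Y) = H(X) - H(X|Y) = 0.99218 - 0.91785 = 0.0743 bits

Cross-check via I(X;Y) = H(X) + H(Y) - H(X,Y): computing H(Y) from the column sums and H(X,Y) from the 6 cells in the same way gives H(Y) = 1.52085 bits and H(X,Y) = 2.43870 bits, so
I(X;Y) = 0.99218 + 1.52085 - 2.43870 = 0.0743 bits ✓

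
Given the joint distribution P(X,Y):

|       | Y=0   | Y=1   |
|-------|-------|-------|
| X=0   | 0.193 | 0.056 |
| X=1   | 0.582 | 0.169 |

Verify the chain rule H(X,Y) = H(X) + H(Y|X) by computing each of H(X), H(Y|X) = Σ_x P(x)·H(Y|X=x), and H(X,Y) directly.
H(X) = 0.8097 bits, H(Y|X) = 0.7692 bits, H(X,Y) = 1.5789 bits

Marginal of X (row sums):
  P(X=0) = 0.193 + 0.056 = 0.249
  P(X=1) = 0.582 + 0.169 = 0.751
H(X) = -[0.249·log₂(0.249) + 0.751·log₂(0.751)]
  = 0.49944 + 0.31025 = 0.8097 bits

H(Y|X) = Σ_x P(x)·H(Y|X=x):
  X=0: P(X=0) = 0.249, P(Y|X=0) = (193/249, 56/249) → H(Y|X=0) = 0.76901
  X=1: P(X=1) = 0.751, P(Y|X=1) = (582/751, 169/751) → H(Y|X=1) = 0.76925
H(Y|X) = 0.249·0.76901 + 0.751·0.76925 = 0.7692 bits

H(X,Y) = -Σ_{x,y} P(x,y) log₂ P(x,y). Per-cell terms -P(x,y)·log₂P(x,y):
  X=0: 0.45805, 0.23287
  X=1: 0.45449, 0.43347
Sum of the 4 terms: H(X,Y) = 1.5789 bits

Chain rule check:
  H(X) + H(Y|X) = 0.8097 + 0.7692 = 1.5789 bits
  H(X,Y) = 1.5789 bits
✓ Chain rule verified.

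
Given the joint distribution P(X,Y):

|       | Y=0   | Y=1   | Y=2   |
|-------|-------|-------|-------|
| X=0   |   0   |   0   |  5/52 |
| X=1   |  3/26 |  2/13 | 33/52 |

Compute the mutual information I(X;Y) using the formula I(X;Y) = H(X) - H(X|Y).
0.0462 bits

I(X;Y) = H(X) - H(X|Y)

Marginal of X (row sums):
  P(X=0) = 0 + 0 + 5/52 = 5/52
  P(X=1) = 3/26 + 2/13 + 33/52 = 47/52
H(X) = -[(5/52)·log₂(5/52) + (47/52)·log₂(47/52)]
  = 0.3249 + 0.1318 = 0.4567 bits

Marginal of Y (column sums):
  P(Y=0) = 0 + 3/26 = 3/26
  P(Y=1) = 0 + 2/13 = 2/13
  P(Y=2) = 5/52 + 33/52 = 19/26
H(X|Y) = Σ_y P(y)·H(X|Y=y):
  Y=0: P(Y=0) = 3/26, P(X|Y=0) = (0, 1) → H(X|Y=0) = 0.0000
  Y=1: P(Y=1) = 2/13, P(X|Y=1) = (0, 1) → H(X|Y=1) = 0.0000
  Y=2: P(Y=2) = 19/26, P(X|Y=2) = (5/38, 33/38) → H(X|Y=2) = 0.5618
H(X|Y) = (3/26)·0.0000 + (2/13)·0.0000 + (19/26)·0.5618 = 0.4105 bits

I(X;Y) = H(X) - H(X|Y) = 0.4567 - 0.4105 = 0.0462 bits

Cross-check via I(X;Y) = H(X) + H(Y) - H(X,Y): computing H(Y) from the column sums and H(X,Y) from the 6 cells in the same way gives H(Y) = 1.1056 bits and H(X,Y) = 1.5161 bits, so
I(X;Y) = 0.4567 + 1.1056 - 1.5161 = 0.0462 bits ✓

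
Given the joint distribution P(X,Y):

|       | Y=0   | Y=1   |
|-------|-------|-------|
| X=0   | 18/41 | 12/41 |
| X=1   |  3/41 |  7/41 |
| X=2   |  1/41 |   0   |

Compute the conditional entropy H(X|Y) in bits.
0.8862 bits

H(X|Y) = H(X,Y) - H(Y)

H(X,Y) = -Σ_{x,y} P(x,y) log₂ P(x,y). Per-cell terms -P(x,y)·log₂P(x,y):
  X=0: 0.5214, 0.5188
  X=1: 0.2760, 0.4354
  X=2: 0.1307, 0.0000
  (cells with P = 0 contribute 0)
Sum of the 6 terms: H(X,Y) = 1.8823 bits

Marginal of Y (column sums):
  P(Y=0) = 18/41 + 3/41 + 1/41 = 22/41
  P(Y=1) = 12/41 + 7/41 + 0 = 19/41
H(Y) = -[(22/41)·log₂(22/41) + (19/41)·log₂(19/41)]
  = 0.4819 + 0.5142 = 0.9961 bits

H(X|Y) = H(X,Y) - H(Y) = 1.8823 - 0.9961 = 0.8862 bits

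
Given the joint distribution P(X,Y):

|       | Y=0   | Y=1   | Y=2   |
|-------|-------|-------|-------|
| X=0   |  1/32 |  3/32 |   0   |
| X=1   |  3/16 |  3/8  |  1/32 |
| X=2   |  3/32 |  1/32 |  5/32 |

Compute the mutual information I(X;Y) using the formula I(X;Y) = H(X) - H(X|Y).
0.3025 bits

I(X;Y) = H(X) - H(X|Y)

Marginal of X (row sums):
  P(X=0) = 1/32 + 3/32 + 0 = 1/8
  P(X=1) = 3/16 + 3/8 + 1/32 = 19/32
  P(X=2) = 3/32 + 1/32 + 5/32 = 9/32
H(X) = -[(1/8)·log₂(1/8) + (19/32)·log₂(19/32) + (9/32)·log₂(9/32)]
  = 0.37500 + 0.44654 + 0.51471 = 1.33625 bits

Marginal of Y (column sums):
  P(Y=0) = 1/32 + 3/16 + 3/32 = 5/16
  P(Y=1) = 3/32 + 3/8 + 1/32 = 1/2
  P(Y=2) = 0 + 1/32 + 5/32 = 3/16
H(X|Y) = Σ_y P(y)·H(X|Y=y):
  Y=0: P(Y=0) = 5/16, P(X|Y=0) = (1/10, 3/5, 3/10) → H(X|Y=0) = 1.29546
  Y=1: P(Y=1) = 1/2, P(X|Y=1) = (3/16, 3/4, 1/16) → H(X|Y=1) = 1.01410
  Y=2: P(Y=2) = 3/16, P(X|Y=2) = (0, 1/6, 5/6) → H(X|Y=2) = 0.65002
H(X|Y) = (5/16)·1.29546 + (1/2)·1.01410 + (3/16)·0.65002 = 1.03376 bits

I(X;Y) = H(X) - H(X|Y) = 1.33625 - 1.03376 = 0.3025 bits

Cross-check via I(X;Y) = H(X) + H(Y) - H(X,Y): computing H(Y) from the column sums and H(X,Y) from the 9 cells in the same way gives H(Y) = 1.47722 bits and H(X,Y) = 2.51098 bits, so
I(X;Y) = 1.33625 + 1.47722 - 2.51098 = 0.3025 bits ✓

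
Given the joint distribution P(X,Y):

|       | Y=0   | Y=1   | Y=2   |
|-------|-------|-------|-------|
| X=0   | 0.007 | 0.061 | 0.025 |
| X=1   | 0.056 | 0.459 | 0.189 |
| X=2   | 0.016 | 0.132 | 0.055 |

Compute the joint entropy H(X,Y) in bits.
2.3433 bits

H(X,Y) = -Σ_{x,y} P(x,y) log₂ P(x,y). Per-cell terms -P(x,y)·log₂P(x,y):
  X=0: 0.0501, 0.2461, 0.1330
  X=1: 0.2329, 0.5157, 0.4543
  X=2: 0.0955, 0.3856, 0.2301
Sum of the 9 terms: H(X,Y) = 2.3433 bits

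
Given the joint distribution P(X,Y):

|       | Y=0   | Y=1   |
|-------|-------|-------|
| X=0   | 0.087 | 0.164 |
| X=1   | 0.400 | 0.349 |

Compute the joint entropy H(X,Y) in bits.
1.7930 bits

H(X,Y) = -Σ_{x,y} P(x,y) log₂ P(x,y). Per-cell terms -P(x,y)·log₂P(x,y):
  X=0: 0.30649, 0.42775
  X=1: 0.52877, 0.53003
Sum of the 4 terms: H(X,Y) = 1.7930 bits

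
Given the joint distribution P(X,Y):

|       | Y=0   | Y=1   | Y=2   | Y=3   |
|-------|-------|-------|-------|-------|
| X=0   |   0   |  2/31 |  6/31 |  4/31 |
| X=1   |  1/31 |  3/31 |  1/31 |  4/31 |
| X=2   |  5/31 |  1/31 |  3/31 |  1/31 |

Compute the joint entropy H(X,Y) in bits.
3.1920 bits

H(X,Y) = -Σ_{x,y} P(x,y) log₂ P(x,y). Per-cell terms -P(x,y)·log₂P(x,y):
  X=0: 0.000000, 0.255109, 0.458561, 0.381187
  X=1: 0.159813, 0.326055, 0.159813, 0.381187
  X=2: 0.424559, 0.159813, 0.326055, 0.159813
  (cells with P = 0 contribute 0)
Sum of the 12 terms: H(X,Y) = 3.1920 bits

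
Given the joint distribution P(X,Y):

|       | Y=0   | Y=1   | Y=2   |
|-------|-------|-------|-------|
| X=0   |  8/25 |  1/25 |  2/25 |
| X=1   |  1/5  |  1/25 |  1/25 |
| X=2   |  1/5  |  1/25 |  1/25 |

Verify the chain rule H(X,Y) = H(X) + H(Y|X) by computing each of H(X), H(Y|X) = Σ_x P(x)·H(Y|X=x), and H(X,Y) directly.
H(X) = 1.5496 bits, H(Y|X) = 1.1255 bits, H(X,Y) = 2.6751 bits

Marginal of X (row sums):
  P(X=0) = 8/25 + 1/25 + 2/25 = 11/25
  P(X=1) = 1/5 + 1/25 + 1/25 = 7/25
  P(X=2) = 1/5 + 1/25 + 1/25 = 7/25
H(X) = -[(11/25)·log₂(11/25) + (7/25)·log₂(7/25) + (7/25)·log₂(7/25)]
  = 0.52115 + 0.51422 + 0.51422 = 1.5496 bits

H(Y|X) = Σ_x P(x)·H(Y|X=x):
  X=0: P(X=0) = 11/25, P(Y|X=0) = (8/11, 1/11, 2/11) → H(Y|X=0) = 1.09580
  X=1: P(X=1) = 7/25, P(Y|X=1) = (5/7, 1/7, 1/7) → H(Y|X=1) = 1.14883
  X=2: P(X=2) = 7/25, P(Y|X=2) = (5/7, 1/7, 1/7) → H(Y|X=2) = 1.14883
H(Y|X) = (11/25)·1.09580 + (7/25)·1.14883 + (7/25)·1.14883 = 1.1255 bits

H(X,Y) = -Σ_{x,y} P(x,y) log₂ P(x,y). Per-cell terms -P(x,y)·log₂P(x,y):
  X=0: 0.52603, 0.18575, 0.29151
  X=1: 0.46439, 0.18575, 0.18575
  X=2: 0.46439, 0.18575, 0.18575
Sum of the 9 terms: H(X,Y) = 2.6751 bits

Chain rule check:
  H(X) + H(Y|X) = 1.5496 + 1.1255 = 2.6751 bits
  H(X,Y) = 2.6751 bits
✓ Chain rule verified.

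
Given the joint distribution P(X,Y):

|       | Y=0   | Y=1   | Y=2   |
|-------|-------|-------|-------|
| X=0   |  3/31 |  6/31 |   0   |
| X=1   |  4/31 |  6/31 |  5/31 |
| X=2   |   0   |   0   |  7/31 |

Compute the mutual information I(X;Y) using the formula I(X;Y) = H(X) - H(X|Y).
0.5207 bits

I(X;Y) = H(X) - H(X|Y)

Marginal of X (row sums):
  P(X=0) = 3/31 + 6/31 + 0 = 9/31
  P(X=1) = 4/31 + 6/31 + 5/31 = 15/31
  P(X=2) = 0 + 0 + 7/31 = 7/31
H(X) = -[(9/31)·log₂(9/31) + (15/31)·log₂(15/31) + (7/31)·log₂(7/31)]
  = 0.518014 + 0.506761 + 0.484771 = 1.50955 bits

Marginal of Y (column sums):
  P(Y=0) = 3/31 + 4/31 + 0 = 7/31
  P(Y=1) = 6/31 + 6/31 + 0 = 12/31
  P(Y=2) = 0 + 5/31 + 7/31 = 12/31
H(X|Y) = Σ_y P(y)·H(X|Y=y):
  Y=0: P(Y=0) = 7/31, P(X|Y=0) = (3/7, 4/7, 0) → H(X|Y=0) = 0.985228
  Y=1: P(Y=1) = 12/31, P(X|Y=1) = (1/2, 1/2, 0) → H(X|Y=1) = 1.000000
  Y=2: P(Y=2) = 12/31, P(X|Y=2) = (0, 5/12, 7/12) → H(X|Y=2) = 0.979869
H(X|Y) = (7/31)·0.985228 + (12/31)·1.000000 + (12/31)·0.979869 = 0.98887 bits

I(X;Y) = H(X) - H(X|Y) = 1.50955 - 0.98887 = 0.5207 bits

Cross-check via I(X;Y) = H(X) + H(Y) - H(X,Y): computing H(Y) from the column sums and H(X,Y) from the 9 cells in the same way gives H(Y) = 1.54482 bits and H(X,Y) = 2.53369 bits, so
I(X;Y) = 1.50955 + 1.54482 - 2.53369 = 0.5207 bits ✓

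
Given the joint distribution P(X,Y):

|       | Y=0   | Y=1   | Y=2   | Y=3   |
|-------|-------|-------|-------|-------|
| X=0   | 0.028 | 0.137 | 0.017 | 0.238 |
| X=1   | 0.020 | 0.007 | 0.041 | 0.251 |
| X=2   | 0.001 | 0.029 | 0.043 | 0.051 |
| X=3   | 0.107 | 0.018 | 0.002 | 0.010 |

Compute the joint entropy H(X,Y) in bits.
3.0886 bits

H(X,Y) = -Σ_{x,y} P(x,y) log₂ P(x,y). Per-cell terms -P(x,y)·log₂P(x,y):
  X=0: 0.14444, 0.39288, 0.09993, 0.49289
  X=1: 0.11288, 0.05011, 0.18894, 0.50055
  X=2: 0.00997, 0.14813, 0.19520, 0.21896
  X=3: 0.34500, 0.10433, 0.01793, 0.06644
Sum of the 16 terms: H(X,Y) = 3.0886 bits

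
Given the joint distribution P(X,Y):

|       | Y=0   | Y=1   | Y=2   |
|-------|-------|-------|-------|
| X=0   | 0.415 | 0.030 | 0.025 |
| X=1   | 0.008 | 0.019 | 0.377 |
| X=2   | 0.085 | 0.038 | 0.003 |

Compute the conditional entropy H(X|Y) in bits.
0.6821 bits

H(X|Y) = H(X,Y) - H(Y)

H(X,Y) = -Σ_{x,y} P(x,y) log₂ P(x,y). Per-cell terms -P(x,y)·log₂P(x,y):
  X=0: 0.5265590, 0.1517668, 0.1330482
  X=1: 0.0557263, 0.1086393, 0.5305761
  X=2: 0.3022934, 0.1792786, 0.0251425
Sum of the 9 terms: H(X,Y) = 2.013030 bits

Marginal of Y (column sums):
  P(Y=0) = 0.415 + 0.008 + 0.085 = 0.508
  P(Y=1) = 0.030 + 0.019 + 0.038 = 0.087
  P(Y=2) = 0.025 + 0.377 + 0.003 = 0.405
H(Y) = -[0.508·log₂(0.508) + 0.087·log₂(0.087) + 0.405·log₂(0.405)]
  = 0.4963666 + 0.3064871 + 0.5281225 = 1.330976 bits

H(X|Y) = H(X,Y) - H(Y) = 2.013030 - 1.330976 = 0.6821 bits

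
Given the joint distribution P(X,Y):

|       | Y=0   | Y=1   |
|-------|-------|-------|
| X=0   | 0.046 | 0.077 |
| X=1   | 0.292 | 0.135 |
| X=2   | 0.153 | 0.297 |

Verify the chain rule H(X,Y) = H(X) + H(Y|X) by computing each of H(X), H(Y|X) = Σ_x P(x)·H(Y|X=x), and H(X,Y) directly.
H(X) = 1.4145 bits, H(Y|X) = 0.9178 bits, H(X,Y) = 2.3323 bits

Marginal of X (row sums):
  P(X=0) = 0.046 + 0.077 = 0.123
  P(X=1) = 0.292 + 0.135 = 0.427
  P(X=2) = 0.153 + 0.297 = 0.450
H(X) = -[0.123·log₂(0.123) + 0.427·log₂(0.427) + 0.450·log₂(0.450)]
  = 0.37186 + 0.52422 + 0.51840 = 1.4145 bits

H(Y|X) = Σ_x P(x)·H(Y|X=x):
  X=0: P(X=0) = 0.123, P(Y|X=0) = (46/123, 77/123) → H(Y|X=0) = 0.95368
  X=1: P(X=1) = 0.427, P(Y|X=1) = (292/427, 135/427) → H(Y|X=1) = 0.90016
  X=2: P(X=2) = 0.450, P(Y|X=2) = (17/50, 33/50) → H(Y|X=2) = 0.92482
H(Y|X) = 0.123·0.95368 + 0.427·0.90016 + 0.450·0.92482 = 0.9178 bits

H(X,Y) = -Σ_{x,y} P(x,y) log₂ P(x,y). Per-cell terms -P(x,y)·log₂P(x,y):
  X=0: 0.20434, 0.28482
  X=1: 0.51858, 0.39001
  X=2: 0.41438, 0.52019
Sum of the 6 terms: H(X,Y) = 2.3323 bits

Chain rule check:
  H(X) + H(Y|X) = 1.4145 + 0.9178 = 2.3323 bits
  H(X,Y) = 2.3323 bits
✓ Chain rule verified.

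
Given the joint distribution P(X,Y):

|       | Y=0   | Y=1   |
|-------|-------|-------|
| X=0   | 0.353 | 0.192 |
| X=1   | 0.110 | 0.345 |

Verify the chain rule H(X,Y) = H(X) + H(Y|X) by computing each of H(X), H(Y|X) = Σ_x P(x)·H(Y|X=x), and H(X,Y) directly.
H(X) = 0.9941 bits, H(Y|X) = 0.8732 bits, H(X,Y) = 1.8674 bits

Marginal of X (row sums):
  P(X=0) = 0.353 + 0.192 = 0.545
  P(X=1) = 0.110 + 0.345 = 0.455
H(X) = -[0.545·log₂(0.545) + 0.455·log₂(0.455)]
  = 0.477241 + 0.516908 = 0.9941 bits

H(Y|X) = Σ_x P(x)·H(Y|X=x):
  X=0: P(X=0) = 0.545, P(Y|X=0) = (353/545, 192/545) → H(Y|X=0) = 0.936100
  X=1: P(X=1) = 0.455, P(Y|X=1) = (22/91, 69/91) → H(Y|X=1) = 0.797952
H(Y|X) = 0.545·0.936100 + 0.455·0.797952 = 0.8732 bits

H(X,Y) = -Σ_{x,y} P(x,y) log₂ P(x,y). Per-cell terms -P(x,y)·log₂P(x,y):
  X=0: 0.530298, 0.457118
  X=1: 0.350287, 0.529689
Sum of the 4 terms: H(X,Y) = 1.8674 bits

Chain rule check:
  H(X) + H(Y|X) = 0.9941 + 0.8732 = 1.8673 bits
  H(X,Y) = 1.8674 bits
✓ Chain rule verified (Δ = 0.0001 is 4-dp rounding noise: each of the three values was rounded independently).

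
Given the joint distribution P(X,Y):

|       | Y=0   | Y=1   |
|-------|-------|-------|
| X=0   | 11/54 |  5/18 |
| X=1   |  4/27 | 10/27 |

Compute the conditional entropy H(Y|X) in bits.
0.9208 bits

H(Y|X) = H(X,Y) - H(X)

H(X,Y) = -Σ_{x,y} P(x,y) log₂ P(x,y). Per-cell terms -P(x,y)·log₂P(x,y):
  X=0: 0.46759, 0.51333
  X=1: 0.40813, 0.53073
Sum of the 4 terms: H(X,Y) = 1.9198 bits

Marginal of X (row sums):
  P(X=0) = 11/54 + 5/18 = 13/27
  P(X=1) = 4/27 + 10/27 = 14/27
H(X) = -[(13/27)·log₂(13/27) + (14/27)·log₂(14/27)]
  = 0.50770 + 0.49131 = 0.9990 bits

H(Y|X) = H(X,Y) - H(X) = 1.9198 - 0.9990 = 0.9208 bits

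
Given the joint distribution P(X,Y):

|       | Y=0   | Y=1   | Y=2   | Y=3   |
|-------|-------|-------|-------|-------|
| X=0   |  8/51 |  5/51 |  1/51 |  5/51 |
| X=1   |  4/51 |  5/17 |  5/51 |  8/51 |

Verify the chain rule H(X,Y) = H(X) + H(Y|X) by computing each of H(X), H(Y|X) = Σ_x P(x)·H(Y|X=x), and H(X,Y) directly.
H(X) = 0.9526 bits, H(Y|X) = 1.7898 bits, H(X,Y) = 2.7424 bits

Marginal of X (row sums):
  P(X=0) = 8/51 + 5/51 + 1/51 + 5/51 = 19/51
  P(X=1) = 4/51 + 5/17 + 5/51 + 8/51 = 32/51
H(X) = -[(19/51)·log₂(19/51) + (32/51)·log₂(32/51)]
  = 0.53070 + 0.42191 = 0.9526 bits

H(Y|X) = Σ_x P(x)·H(Y|X=x):
  X=0: P(X=0) = 19/51, P(Y|X=0) = (8/19, 5/19, 1/19, 5/19) → H(Y|X=0) = 1.76270
  X=1: P(X=1) = 32/51, P(Y|X=1) = (1/8, 15/32, 5/32, 1/4) → H(Y|X=1) = 1.80584
H(Y|X) = (19/51)·1.76270 + (32/51)·1.80584 = 1.7898 bits

H(X,Y) = -Σ_{x,y} P(x,y) log₂ P(x,y). Per-cell terms -P(x,y)·log₂P(x,y):
  X=0: 0.41920, 0.32848, 0.11122, 0.32848
  X=1: 0.28803, 0.51927, 0.32848, 0.41920
Sum of the 8 terms: H(X,Y) = 2.7424 bits

Chain rule check:
  H(X) + H(Y|X) = 0.9526 + 1.7898 = 2.7424 bits
  H(X,Y) = 2.7424 bits
✓ Chain rule verified.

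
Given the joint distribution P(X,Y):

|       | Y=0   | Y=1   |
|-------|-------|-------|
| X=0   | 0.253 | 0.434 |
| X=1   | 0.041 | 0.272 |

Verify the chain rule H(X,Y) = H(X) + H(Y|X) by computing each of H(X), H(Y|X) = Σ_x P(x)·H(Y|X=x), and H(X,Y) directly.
H(X) = 0.8966 bits, H(Y|X) = 0.8275 bits, H(X,Y) = 1.7241 bits

Marginal of X (row sums):
  P(X=0) = 0.253 + 0.434 = 0.687
  P(X=1) = 0.041 + 0.272 = 0.313
H(X) = -[0.687·log₂(0.687) + 0.313·log₂(0.313)]
  = 0.37209 + 0.52451 = 0.8966 bits

H(Y|X) = Σ_x P(x)·H(Y|X=x):
  X=0: P(X=0) = 0.687, P(Y|X=0) = (253/687, 434/687) → H(Y|X=0) = 0.94933
  X=1: P(X=1) = 0.313, P(Y|X=1) = (41/313, 272/313) → H(Y|X=1) = 0.56015
H(Y|X) = 0.687·0.94933 + 0.313·0.56015 = 0.8275 bits

H(X,Y) = -Σ_{x,y} P(x,y) log₂ P(x,y). Per-cell terms -P(x,y)·log₂P(x,y):
  X=0: 0.50165, 0.52264
  X=1: 0.18894, 0.51090
Sum of the 4 terms: H(X,Y) = 1.7241 bits

Chain rule check:
  H(X) + H(Y|X) = 0.8966 + 0.8275 = 1.7241 bits
  H(X,Y) = 1.7241 bits
✓ Chain rule verified.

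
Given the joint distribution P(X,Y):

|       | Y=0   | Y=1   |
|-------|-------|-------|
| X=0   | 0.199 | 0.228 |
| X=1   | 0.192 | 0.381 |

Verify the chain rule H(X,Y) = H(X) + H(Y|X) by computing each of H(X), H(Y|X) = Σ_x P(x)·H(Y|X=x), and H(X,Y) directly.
H(X) = 0.9846 bits, H(Y|X) = 0.9528 bits, H(X,Y) = 1.9373 bits

Marginal of X (row sums):
  P(X=0) = 0.199 + 0.228 = 0.427
  P(X=1) = 0.192 + 0.381 = 0.573
H(X) = -[0.427·log₂(0.427) + 0.573·log₂(0.573)]
  = 0.52422 + 0.46034 = 0.9846 bits

H(Y|X) = Σ_x P(x)·H(Y|X=x):
  X=0: P(X=0) = 0.427, P(Y|X=0) = (199/427, 228/427) → H(Y|X=0) = 0.99667
  X=1: P(X=1) = 0.573, P(Y|X=1) = (64/191, 127/191) → H(Y|X=1) = 0.92003
H(Y|X) = 0.427·0.99667 + 0.573·0.92003 = 0.9528 bits

H(X,Y) = -Σ_{x,y} P(x,y) log₂ P(x,y). Per-cell terms -P(x,y)·log₂P(x,y):
  X=0: 0.46350, 0.48630
  X=1: 0.45712, 0.53040
Sum of the 4 terms: H(X,Y) = 1.9373 bits

Chain rule check:
  H(X) + H(Y|X) = 0.9846 + 0.9528 = 1.9374 bits
  H(X,Y) = 1.9373 bits
✓ Chain rule verified (Δ = 0.0001 is 4-dp rounding noise: each of the three values was rounded independently).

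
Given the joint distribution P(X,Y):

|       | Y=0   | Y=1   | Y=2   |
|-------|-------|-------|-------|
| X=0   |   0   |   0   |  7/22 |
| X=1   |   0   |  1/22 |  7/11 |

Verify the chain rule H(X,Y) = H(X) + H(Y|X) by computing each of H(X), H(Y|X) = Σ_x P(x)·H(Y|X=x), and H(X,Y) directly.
H(X) = 0.9024 bits, H(Y|X) = 0.2409 bits, H(X,Y) = 1.1433 bits

Marginal of X (row sums):
  P(X=0) = 0 + 0 + 7/22 = 7/22
  P(X=1) = 0 + 1/22 + 7/11 = 15/22
H(X) = -[(7/22)·log₂(7/22) + (15/22)·log₂(15/22)]
  = 0.52566 + 0.37673 = 0.9024 bits

H(Y|X) = Σ_x P(x)·H(Y|X=x):
  X=0: P(X=0) = 7/22, P(Y|X=0) = (0, 0, 1) → H(Y|X=0) = 0.00000
  X=1: P(X=1) = 15/22, P(Y|X=1) = (0, 1/15, 14/15) → H(Y|X=1) = 0.35336
H(Y|X) = (7/22)·0.00000 + (15/22)·0.35336 = 0.2409 bits

H(X,Y) = -Σ_{x,y} P(x,y) log₂ P(x,y). Per-cell terms -P(x,y)·log₂P(x,y):
  X=0: 0.00000, 0.00000, 0.52566
  X=1: 0.00000, 0.20270, 0.41496
  (cells with P = 0 contribute 0)
Sum of the 6 terms: H(X,Y) = 1.1433 bits

Chain rule check:
  H(X) + H(Y|X) = 0.9024 + 0.2409 = 1.1433 bits
  H(X,Y) = 1.1433 bits
✓ Chain rule verified.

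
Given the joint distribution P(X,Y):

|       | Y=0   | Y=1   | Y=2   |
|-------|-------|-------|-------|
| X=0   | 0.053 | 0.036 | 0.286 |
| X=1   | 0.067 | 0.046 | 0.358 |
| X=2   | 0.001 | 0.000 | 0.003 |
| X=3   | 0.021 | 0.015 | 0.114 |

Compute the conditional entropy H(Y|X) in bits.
1.0255 bits

H(Y|X) = H(X,Y) - H(X)

H(X,Y) = -Σ_{x,y} P(x,y) log₂ P(x,y). Per-cell terms -P(x,y)·log₂P(x,y):
  X=0: 0.22461, 0.17265, 0.51649
  X=1: 0.26128, 0.20434, 0.53054
  X=2: 0.00997, 0.00000, 0.02514
  X=3: 0.11704, 0.09088, 0.35715
  (cells with P = 0 contribute 0)
Sum of the 12 terms: H(X,Y) = 2.5101 bits

Marginal of X (row sums):
  P(X=0) = 0.053 + 0.036 + 0.286 = 0.375
  P(X=1) = 0.067 + 0.046 + 0.358 = 0.471
  P(X=2) = 0.001 + 0.000 + 0.003 = 0.004
  P(X=3) = 0.021 + 0.015 + 0.114 = 0.150
H(X) = -[0.375·log₂(0.375) + 0.471·log₂(0.471) + 0.004·log₂(0.004) + 0.150·log₂(0.150)]
  = 0.53064 + 0.51160 + 0.03186 + 0.41054 = 1.4846 bits

H(Y|X) = H(X,Y) - H(X) = 2.5101 - 1.4846 = 1.0255 bits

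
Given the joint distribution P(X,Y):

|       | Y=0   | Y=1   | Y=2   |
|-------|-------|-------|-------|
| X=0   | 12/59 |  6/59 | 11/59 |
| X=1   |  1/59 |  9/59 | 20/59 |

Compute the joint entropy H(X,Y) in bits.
2.2970 bits

H(X,Y) = -Σ_{x,y} P(x,y) log₂ P(x,y). Per-cell terms -P(x,y)·log₂P(x,y):
  X=0: 0.46732, 0.33536, 0.45179
  X=1: 0.09971, 0.41380, 0.52906
Sum of the 6 terms: H(X,Y) = 2.2970 bits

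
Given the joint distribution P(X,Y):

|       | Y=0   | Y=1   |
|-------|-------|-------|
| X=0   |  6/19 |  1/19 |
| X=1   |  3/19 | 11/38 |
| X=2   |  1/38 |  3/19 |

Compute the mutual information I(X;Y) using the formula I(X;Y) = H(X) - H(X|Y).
0.2540 bits

I(X;Y) = H(X) - H(X|Y)

Marginal of X (row sums):
  P(X=0) = 6/19 + 1/19 = 7/19
  P(X=1) = 3/19 + 11/38 = 17/38
  P(X=2) = 1/38 + 3/19 = 7/38
H(X) = -[(7/19)·log₂(7/19) + (17/38)·log₂(17/38) + (7/38)·log₂(7/38)]
  = 0.53074 + 0.51916 + 0.44958 = 1.4995 bits

Marginal of Y (column sums):
  P(Y=0) = 6/19 + 3/19 + 1/38 = 1/2
  P(Y=1) = 1/19 + 11/38 + 3/19 = 1/2
H(X|Y) = Σ_y P(y)·H(X|Y=y):
  Y=0: P(Y=0) = 1/2, P(X|Y=0) = (12/19, 6/19, 1/19) → H(X|Y=0) = 1.16744
  Y=1: P(Y=1) = 1/2, P(X|Y=1) = (2/19, 11/19, 6/19) → H(X|Y=1) = 1.32353
H(X|Y) = (1/2)·1.16744 + (1/2)·1.32353 = 1.2455 bits

I(X;Y) = H(X) - H(X|Y) = 1.4995 - 1.2455 = 0.2540 bits

Cross-check via I(X;Y) = H(X) + H(Y) - H(X,Y): computing H(Y) from the column sums and H(X,Y) from the 6 cells in the same way gives H(Y) = 1.0000 bits and H(X,Y) = 2.2455 bits, so
I(X;Y) = 1.4995 + 1.0000 - 2.2455 = 0.2540 bits ✓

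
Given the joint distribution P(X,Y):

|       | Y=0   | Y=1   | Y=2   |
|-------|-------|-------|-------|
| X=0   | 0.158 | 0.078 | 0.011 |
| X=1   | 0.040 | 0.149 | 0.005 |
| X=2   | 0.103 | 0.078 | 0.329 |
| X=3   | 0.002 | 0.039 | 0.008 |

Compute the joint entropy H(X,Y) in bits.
2.8211 bits

H(X,Y) = -Σ_{x,y} P(x,y) log₂ P(x,y). Per-cell terms -P(x,y)·log₂P(x,y):
  X=0: 0.420597, 0.287070, 0.071570
  X=1: 0.185754, 0.409246, 0.038219
  X=2: 0.337766, 0.287070, 0.527664
  X=3: 0.017932, 0.182535, 0.055726
Sum of the 12 terms: H(X,Y) = 2.8211 bits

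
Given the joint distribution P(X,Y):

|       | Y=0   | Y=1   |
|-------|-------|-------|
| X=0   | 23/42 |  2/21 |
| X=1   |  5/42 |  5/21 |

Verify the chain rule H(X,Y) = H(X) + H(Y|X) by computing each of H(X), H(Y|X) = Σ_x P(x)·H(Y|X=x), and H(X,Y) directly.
H(X) = 0.9403 bits, H(Y|X) = 0.7170 bits, H(X,Y) = 1.6573 bits

Marginal of X (row sums):
  P(X=0) = 23/42 + 2/21 = 9/14
  P(X=1) = 5/42 + 5/21 = 5/14
H(X) = -[(9/14)·log₂(9/14) + (5/14)·log₂(5/14)]
  = 0.40978 + 0.53051 = 0.9403 bits

H(Y|X) = Σ_x P(x)·H(Y|X=x):
  X=0: P(X=0) = 9/14, P(Y|X=0) = (23/27, 4/27) → H(Y|X=0) = 0.60519
  X=1: P(X=1) = 5/14, P(Y|X=1) = (1/3, 2/3) → H(Y|X=1) = 0.91830
H(Y|X) = (9/14)·0.60519 + (5/14)·0.91830 = 0.7170 bits

H(X,Y) = -Σ_{x,y} P(x,y) log₂ P(x,y). Per-cell terms -P(x,y)·log₂P(x,y):
  X=0: 0.47575, 0.32308
  X=1: 0.36552, 0.49295
Sum of the 4 terms: H(X,Y) = 1.6573 bits

Chain rule check:
  H(X) + H(Y|X) = 0.9403 + 0.7170 = 1.6573 bits
  H(X,Y) = 1.6573 bits
✓ Chain rule verified.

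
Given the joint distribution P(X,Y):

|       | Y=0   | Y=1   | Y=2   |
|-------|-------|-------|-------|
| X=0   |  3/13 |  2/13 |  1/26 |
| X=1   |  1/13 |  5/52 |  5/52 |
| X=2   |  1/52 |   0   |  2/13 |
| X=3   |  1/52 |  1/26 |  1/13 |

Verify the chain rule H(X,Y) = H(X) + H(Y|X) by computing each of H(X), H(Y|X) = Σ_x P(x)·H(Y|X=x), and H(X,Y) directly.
H(X) = 1.8621 bits, H(Y|X) = 1.2568 bits, H(X,Y) = 3.1189 bits

Marginal of X (row sums):
  P(X=0) = 3/13 + 2/13 + 1/26 = 11/26
  P(X=1) = 1/13 + 5/52 + 5/52 = 7/26
  P(X=2) = 1/52 + 0 + 2/13 = 9/52
  P(X=3) = 1/52 + 1/26 + 1/13 = 7/52
H(X) = -[(11/26)·log₂(11/26) + (7/26)·log₂(7/26) + (9/52)·log₂(9/52) + (7/52)·log₂(7/52)]
  = 0.52504 + 0.50968 + 0.43797 + 0.38945 = 1.8621 bits

H(Y|X) = Σ_x P(x)·H(Y|X=x):
  X=0: P(X=0) = 11/26, P(Y|X=0) = (6/11, 4/11, 1/11) → H(Y|X=0) = 1.32218
  X=1: P(X=1) = 7/26, P(Y|X=1) = (2/7, 5/14, 5/14) → H(Y|X=1) = 1.57741
  X=2: P(X=2) = 9/52, P(Y|X=2) = (1/9, 0, 8/9) → H(Y|X=2) = 0.50326
  X=3: P(X=3) = 7/52, P(Y|X=3) = (1/7, 2/7, 4/7) → H(Y|X=3) = 1.37878
H(Y|X) = (11/26)·1.32218 + (7/26)·1.57741 + (9/52)·0.50326 + (7/52)·1.37878 = 1.2568 bits

H(X,Y) = -Σ_{x,y} P(x,y) log₂ P(x,y). Per-cell terms -P(x,y)·log₂P(x,y):
  X=0: 0.48819, 0.41545, 0.18079
  X=1: 0.28465, 0.32486, 0.32486
  X=2: 0.10962, 0.00000, 0.41545
  X=3: 0.10962, 0.18079, 0.28465
  (cells with P = 0 contribute 0)
Sum of the 12 terms: H(X,Y) = 3.1189 bits

Chain rule check:
  H(X) + H(Y|X) = 1.8621 + 1.2568 = 3.1189 bits
  H(X,Y) = 3.1189 bits
✓ Chain rule verified.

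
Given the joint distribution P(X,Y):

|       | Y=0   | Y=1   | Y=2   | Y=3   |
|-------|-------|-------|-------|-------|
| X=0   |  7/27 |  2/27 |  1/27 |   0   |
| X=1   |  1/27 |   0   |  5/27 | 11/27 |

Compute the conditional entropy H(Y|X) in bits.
1.1626 bits

H(Y|X) = H(X,Y) - H(X)

H(X,Y) = -Σ_{x,y} P(x,y) log₂ P(x,y). Per-cell terms -P(x,y)·log₂P(x,y):
  X=0: 0.50492, 0.27814, 0.17611, 0.00000
  X=1: 0.17611, 0.00000, 0.45055, 0.52778
  (cells with P = 0 contribute 0)
Sum of the 8 terms: H(X,Y) = 2.1136 bits

Marginal of X (row sums):
  P(X=0) = 7/27 + 2/27 + 1/27 + 0 = 10/27
  P(X=1) = 1/27 + 0 + 5/27 + 11/27 = 17/27
H(X) = -[(10/27)·log₂(10/27) + (17/27)·log₂(17/27)]
  = 0.53073 + 0.42023 = 0.9510 bits

H(Y|X) = H(X,Y) - H(X) = 2.1136 - 0.9510 = 1.1626 bits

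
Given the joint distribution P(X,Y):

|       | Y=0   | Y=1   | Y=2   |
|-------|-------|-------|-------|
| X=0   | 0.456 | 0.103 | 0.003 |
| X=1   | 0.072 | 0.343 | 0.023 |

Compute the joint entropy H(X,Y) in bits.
1.8075 bits

H(X,Y) = -Σ_{x,y} P(x,y) log₂ P(x,y). Per-cell terms -P(x,y)·log₂P(x,y):
  X=0: 0.5166, 0.3378, 0.0251
  X=1: 0.2733, 0.5295, 0.1252
Sum of the 6 terms: H(X,Y) = 1.8075 bits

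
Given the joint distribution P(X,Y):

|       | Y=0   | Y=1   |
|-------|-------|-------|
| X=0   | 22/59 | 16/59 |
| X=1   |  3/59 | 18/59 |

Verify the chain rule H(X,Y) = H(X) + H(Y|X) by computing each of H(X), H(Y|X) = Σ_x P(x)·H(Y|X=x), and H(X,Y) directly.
H(X) = 0.9393 bits, H(Y|X) = 0.8430 bits, H(X,Y) = 1.7823 bits

Marginal of X (row sums):
  P(X=0) = 22/59 + 16/59 = 38/59
  P(X=1) = 3/59 + 18/59 = 21/59
H(X) = -[(38/59)·log₂(38/59) + (21/59)·log₂(21/59)]
  = 0.408800 + 0.530455 = 0.9393 bits

H(Y|X) = Σ_x P(x)·H(Y|X=x):
  X=0: P(X=0) = 38/59, P(Y|X=0) = (11/19, 8/19) → H(Y|X=0) = 0.981941
  X=1: P(X=1) = 21/59, P(Y|X=1) = (1/7, 6/7) → H(Y|X=1) = 0.591673
H(Y|X) = (38/59)·0.981941 + (21/59)·0.591673 = 0.8430 bits

H(X,Y) = -Σ_{x,y} P(x,y) log₂ P(x,y). Per-cell terms -P(x,y)·log₂P(x,y):
  X=0: 0.530689, 0.510547
  X=1: 0.218526, 0.522524
Sum of the 4 terms: H(X,Y) = 1.7823 bits

Chain rule check:
  H(X) + H(Y|X) = 0.9393 + 0.8430 = 1.7823 bits
  H(X,Y) = 1.7823 bits
✓ Chain rule verified.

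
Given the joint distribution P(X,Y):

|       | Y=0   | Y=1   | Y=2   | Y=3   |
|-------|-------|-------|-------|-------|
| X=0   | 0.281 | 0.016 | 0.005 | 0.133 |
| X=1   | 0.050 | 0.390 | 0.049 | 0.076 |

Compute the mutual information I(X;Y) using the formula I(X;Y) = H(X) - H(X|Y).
0.4661 bits

I(X;Y) = H(X) - H(X|Y)

Marginal of X (row sums):
  P(X=0) = 0.281 + 0.016 + 0.005 + 0.133 = 0.435
  P(X=1) = 0.050 + 0.390 + 0.049 + 0.076 = 0.565
H(X) = -[0.435·log₂(0.435) + 0.565·log₂(0.565)]
  = 0.522397 + 0.465378 = 0.987775 bits

Marginal of Y (column sums):
  P(Y=0) = 0.281 + 0.050 = 0.331
  P(Y=1) = 0.016 + 0.390 = 0.406
  P(Y=2) = 0.005 + 0.049 = 0.054
  P(Y=3) = 0.133 + 0.076 = 0.209
H(X|Y) = Σ_y P(y)·H(X|Y=y):
  Y=0: P(Y=0) = 0.331, P(X|Y=0) = (281/331, 50/331) → H(X|Y=0) = 0.612480
  Y=1: P(Y=1) = 0.406, P(X|Y=1) = (8/203, 195/203) → H(X|Y=1) = 0.239575
  Y=2: P(Y=2) = 0.054, P(X|Y=2) = (5/54, 49/54) → H(X|Y=2) = 0.445065
  Y=3: P(Y=3) = 0.209, P(X|Y=3) = (7/11, 4/11) → H(X|Y=3) = 0.945660
H(X|Y) = 0.331·0.612480 + 0.406·0.239575 + 0.054·0.445065 + 0.209·0.945660 = 0.521675 bits

I(X;Y) = H(X) - H(X|Y) = 0.987775 - 0.521675 = 0.4661 bits

Cross-check via I(X;Y) = H(X) + H(Y) - H(X,Y): computing H(Y) from the column sums and H(X,Y) from the 8 cells in the same way gives H(Y) = 1.755358 bits and H(X,Y) = 2.277033 bits, so
I(X;Y) = 0.987775 + 1.755358 - 2.277033 = 0.4661 bits ✓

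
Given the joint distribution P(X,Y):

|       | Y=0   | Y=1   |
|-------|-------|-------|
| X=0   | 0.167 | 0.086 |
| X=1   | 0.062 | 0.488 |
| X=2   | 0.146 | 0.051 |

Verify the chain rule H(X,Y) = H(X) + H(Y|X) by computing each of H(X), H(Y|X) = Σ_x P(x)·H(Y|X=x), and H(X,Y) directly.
H(X) = 1.4377 bits, H(Y|X) = 0.6759 bits, H(X,Y) = 2.1137 bits

Marginal of X (row sums):
  P(X=0) = 0.167 + 0.086 = 0.253
  P(X=1) = 0.062 + 0.488 = 0.550
  P(X=2) = 0.146 + 0.051 = 0.197
H(X) = -[0.253·log₂(0.253) + 0.550·log₂(0.550) + 0.197·log₂(0.197)]
  = 0.5016 + 0.4744 + 0.4617 = 1.4377 bits

H(Y|X) = Σ_x P(x)·H(Y|X=x):
  X=0: P(X=0) = 0.253, P(Y|X=0) = (167/253, 86/253) → H(Y|X=0) = 0.9247
  X=1: P(X=1) = 0.550, P(Y|X=1) = (31/275, 244/275) → H(Y|X=1) = 0.5081
  X=2: P(X=2) = 0.197, P(Y|X=2) = (146/197, 51/197) → H(Y|X=2) = 0.8251
H(Y|X) = 0.253·0.9247 + 0.550·0.5081 + 0.197·0.8251 = 0.6759 bits

H(X,Y) = -Σ_{x,y} P(x,y) log₂ P(x,y). Per-cell terms -P(x,y)·log₂P(x,y):
  X=0: 0.4312, 0.3044
  X=1: 0.2487, 0.5051
  X=2: 0.4053, 0.2190
Sum of the 6 terms: H(X,Y) = 2.1137 bits

Chain rule check:
  H(X) + H(Y|X) = 1.4377 + 0.6759 = 2.1136 bits
  H(X,Y) = 2.1137 bits
✓ Chain rule verified (Δ = 0.0001 is 4-dp rounding noise: each of the three values was rounded independently).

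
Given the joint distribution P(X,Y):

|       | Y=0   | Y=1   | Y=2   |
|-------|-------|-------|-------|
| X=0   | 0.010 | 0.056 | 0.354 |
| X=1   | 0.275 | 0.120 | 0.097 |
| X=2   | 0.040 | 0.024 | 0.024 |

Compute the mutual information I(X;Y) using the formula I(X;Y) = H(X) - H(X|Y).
0.3597 bits

I(X;Y) = H(X) - H(X|Y)

Marginal of X (row sums):
  P(X=0) = 0.010 + 0.056 + 0.354 = 0.420
  P(X=1) = 0.275 + 0.120 + 0.097 = 0.492
  P(X=2) = 0.040 + 0.024 + 0.024 = 0.088
H(X) = -[0.420·log₂(0.420) + 0.492·log₂(0.492) + 0.088·log₂(0.088)]
  = 0.525646 + 0.503449 + 0.308559 = 1.33765 bits

Marginal of Y (column sums):
  P(Y=0) = 0.010 + 0.275 + 0.040 = 0.325
  P(Y=1) = 0.056 + 0.120 + 0.024 = 0.200
  P(Y=2) = 0.354 + 0.097 + 0.024 = 0.475
H(X|Y) = Σ_y P(y)·H(X|Y=y):
  Y=0: P(Y=0) = 0.325, P(X|Y=0) = (2/65, 11/13, 8/65) → H(X|Y=0) = 0.730448
  Y=1: P(Y=1) = 0.200, P(X|Y=1) = (7/25, 3/5, 3/25) → H(X|Y=1) = 1.323467
  Y=2: P(Y=2) = 0.475, P(X|Y=2) = (354/475, 97/475, 24/475) → H(X|Y=2) = 1.001756
H(X|Y) = 0.325·0.730448 + 0.200·1.323467 + 0.475·1.001756 = 0.97792 bits

I(X;Y) = H(X) - H(X|Y) = 1.33765 - 0.97792 = 0.3597 bits

Cross-check via I(X;Y) = H(X) + H(Y) - H(X,Y): computing H(Y) from the column sums and H(X,Y) from the 9 cells in the same way gives H(Y) = 1.50152 bits and H(X,Y) = 2.47944 bits, so
I(X;Y) = 1.33765 + 1.50152 - 2.47944 = 0.3597 bits ✓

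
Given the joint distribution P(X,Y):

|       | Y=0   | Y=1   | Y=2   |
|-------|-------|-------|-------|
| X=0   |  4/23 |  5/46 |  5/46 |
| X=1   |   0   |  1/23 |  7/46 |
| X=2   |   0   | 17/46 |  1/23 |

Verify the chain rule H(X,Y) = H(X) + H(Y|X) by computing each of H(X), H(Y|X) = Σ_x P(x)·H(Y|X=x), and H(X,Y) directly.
H(X) = 1.5171 bits, H(Y|X) = 0.9552 bits, H(X,Y) = 2.4723 bits

Marginal of X (row sums):
  P(X=0) = 4/23 + 5/46 + 5/46 = 9/23
  P(X=1) = 0 + 1/23 + 7/46 = 9/46
  P(X=2) = 0 + 17/46 + 1/23 = 19/46
H(X) = -[(9/23)·log₂(9/23) + (9/46)·log₂(9/46) + (19/46)·log₂(19/46)]
  = 0.5297 + 0.4605 + 0.5269 = 1.5171 bits

H(Y|X) = Σ_x P(x)·H(Y|X=x):
  X=0: P(X=0) = 9/23, P(Y|X=0) = (4/9, 5/18, 5/18) → H(Y|X=0) = 1.5466
  X=1: P(X=1) = 9/46, P(Y|X=1) = (0, 2/9, 7/9) → H(Y|X=1) = 0.7642
  X=2: P(X=2) = 19/46, P(Y|X=2) = (0, 17/19, 2/19) → H(Y|X=2) = 0.4855
H(Y|X) = (9/23)·1.5466 + (9/46)·0.7642 + (19/46)·0.4855 = 0.9552 bits

H(X,Y) = -Σ_{x,y} P(x,y) log₂ P(x,y). Per-cell terms -P(x,y)·log₂P(x,y):
  X=0: 0.4389, 0.3480, 0.3480
  X=1: 0.0000, 0.1967, 0.4133
  X=2: 0.0000, 0.5307, 0.1967
  (cells with P = 0 contribute 0)
Sum of the 9 terms: H(X,Y) = 2.4723 bits

Chain rule check:
  H(X) + H(Y|X) = 1.5171 + 0.9552 = 2.4723 bits
  H(X,Y) = 2.4723 bits
✓ Chain rule verified.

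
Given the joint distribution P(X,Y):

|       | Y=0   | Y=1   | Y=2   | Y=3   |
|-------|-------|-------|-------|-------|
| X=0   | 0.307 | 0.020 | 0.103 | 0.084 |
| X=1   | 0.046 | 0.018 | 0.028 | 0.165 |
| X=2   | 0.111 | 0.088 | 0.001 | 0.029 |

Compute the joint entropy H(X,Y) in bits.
2.9745 bits

H(X,Y) = -Σ_{x,y} P(x,y) log₂ P(x,y). Per-cell terms -P(x,y)·log₂P(x,y):
  X=0: 0.5230, 0.1129, 0.3378, 0.3002
  X=1: 0.2043, 0.1043, 0.1444, 0.4289
  X=2: 0.3520, 0.3086, 0.0100, 0.1481
Sum of the 12 terms: H(X,Y) = 2.9745 bits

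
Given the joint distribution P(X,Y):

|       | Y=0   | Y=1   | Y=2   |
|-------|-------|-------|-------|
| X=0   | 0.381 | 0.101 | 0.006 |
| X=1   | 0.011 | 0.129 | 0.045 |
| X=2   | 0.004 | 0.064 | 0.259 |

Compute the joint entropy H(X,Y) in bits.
2.3532 bits

H(X,Y) = -Σ_{x,y} P(x,y) log₂ P(x,y). Per-cell terms -P(x,y)·log₂P(x,y):
  X=0: 0.53040, 0.33406, 0.04428
  X=1: 0.07157, 0.38114, 0.20133
  X=2: 0.03186, 0.25381, 0.50478
Sum of the 9 terms: H(X,Y) = 2.3532 bits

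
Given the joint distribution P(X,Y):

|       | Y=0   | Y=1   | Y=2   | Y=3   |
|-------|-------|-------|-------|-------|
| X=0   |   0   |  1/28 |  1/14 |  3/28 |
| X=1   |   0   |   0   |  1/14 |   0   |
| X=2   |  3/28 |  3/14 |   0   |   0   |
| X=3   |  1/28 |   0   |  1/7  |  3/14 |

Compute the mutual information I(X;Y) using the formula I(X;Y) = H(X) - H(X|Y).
0.8165 bits

I(X;Y) = H(X) - H(X|Y)

Marginal of X (row sums):
  P(X=0) = 0 + 1/28 + 1/14 + 3/28 = 3/14
  P(X=1) = 0 + 0 + 1/14 + 0 = 1/14
  P(X=2) = 3/28 + 3/14 + 0 + 0 = 9/28
  P(X=3) = 1/28 + 0 + 1/7 + 3/14 = 11/28
H(X) = -[(3/14)·log₂(3/14) + (1/14)·log₂(1/14) + (9/28)·log₂(9/28) + (11/28)·log₂(11/28)]
  = 0.47623 + 0.27195 + 0.52632 + 0.52954 = 1.80404 bits

Marginal of Y (column sums):
  P(Y=0) = 0 + 0 + 3/28 + 1/28 = 1/7
  P(Y=1) = 1/28 + 0 + 3/14 + 0 = 1/4
  P(Y=2) = 1/14 + 1/14 + 0 + 1/7 = 2/7
  P(Y=3) = 3/28 + 0 + 0 + 3/14 = 9/28
H(X|Y) = Σ_y P(y)·H(X|Y=y):
  Y=0: P(Y=0) = 1/7, P(X|Y=0) = (0, 0, 3/4, 1/4) → H(X|Y=0) = 0.81128
  Y=1: P(Y=1) = 1/4, P(X|Y=1) = (1/7, 0, 6/7, 0) → H(X|Y=1) = 0.59167
  Y=2: P(Y=2) = 2/7, P(X|Y=2) = (1/4, 1/4, 0, 1/2) → H(X|Y=2) = 1.50000
  Y=3: P(Y=3) = 9/28, P(X|Y=3) = (1/3, 0, 0, 2/3) → H(X|Y=3) = 0.91830
H(X|Y) = (1/7)·0.81128 + (1/4)·0.59167 + (2/7)·1.50000 + (9/28)·0.91830 = 0.98755 bits

I(X;Y) = H(X) - H(X|Y) = 1.80404 - 0.98755 = 0.8165 bits

Cross-check via I(X;Y) = H(X) + H(Y) - H(X,Y): computing H(Y) from the column sums and H(X,Y) from the 16 cells in the same way gives H(Y) = 1.94375 bits and H(X,Y) = 2.93131 bits, so
I(X;Y) = 1.80404 + 1.94375 - 2.93131 = 0.8165 bits ✓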